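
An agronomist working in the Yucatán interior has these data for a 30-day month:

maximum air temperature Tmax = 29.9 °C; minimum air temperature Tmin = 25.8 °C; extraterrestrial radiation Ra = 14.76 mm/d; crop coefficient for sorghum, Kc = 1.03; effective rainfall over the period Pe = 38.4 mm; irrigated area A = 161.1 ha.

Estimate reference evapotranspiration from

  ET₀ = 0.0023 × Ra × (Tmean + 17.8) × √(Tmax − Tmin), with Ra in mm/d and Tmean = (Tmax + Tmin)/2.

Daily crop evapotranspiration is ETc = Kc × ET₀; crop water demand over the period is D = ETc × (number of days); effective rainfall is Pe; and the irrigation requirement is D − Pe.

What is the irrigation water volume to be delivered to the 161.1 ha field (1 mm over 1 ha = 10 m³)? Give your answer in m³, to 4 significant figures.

Tmean = (29.9 + 25.8)/2 = 27.85 °C
ET₀ = 0.0023 × 14.76 × (27.85 + 17.8) × √4.1 = 0.0023 × 14.76 × 45.65 × 2.0248 = 3.1379 mm/d
ETc = Kc × ET₀ = 1.03 × 3.1379 = 3.2320 mm/d
Crop demand D = ETc × 30 d = 3.2320 × 30 = 96.960 mm
D − Pe = 96.960 − 38.4 = 58.560 mm
Volume = 58.560 mm × 161.1 ha × 10 = 94340.2 m³

94340 m³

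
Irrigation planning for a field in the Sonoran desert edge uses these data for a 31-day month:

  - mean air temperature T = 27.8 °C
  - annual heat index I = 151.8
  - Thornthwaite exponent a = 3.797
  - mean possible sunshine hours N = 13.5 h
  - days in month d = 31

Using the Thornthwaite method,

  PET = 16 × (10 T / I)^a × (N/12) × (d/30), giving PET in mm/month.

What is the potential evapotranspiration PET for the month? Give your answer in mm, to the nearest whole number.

10T/I = 10 × 27.8 / 151.8 = 1.8314
(10T/I)^a = 1.8314^3.797 = 9.9492
Uncorrected PET = 16 × 9.9492 = 159.187 mm
Correction = (N/12)(d/30) = (13.5/12)(31/30) = 1.1625
PET = 159.187 × 1.1625 = 185.055 mm/month

185 mm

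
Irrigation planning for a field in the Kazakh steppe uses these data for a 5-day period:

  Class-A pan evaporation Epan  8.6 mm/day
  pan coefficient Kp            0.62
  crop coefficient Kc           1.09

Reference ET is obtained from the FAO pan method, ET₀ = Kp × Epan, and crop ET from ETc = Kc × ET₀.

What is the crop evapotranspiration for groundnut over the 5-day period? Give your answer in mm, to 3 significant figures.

ET₀ = 0.62 × 8.6 = 5.3320 mm/d
ETc = Kc × ET₀ = 1.09 × 5.3320 = 5.8119 mm/d
Over 5 days: 5.8119 × 5 = 29.060 mm

29.1 mm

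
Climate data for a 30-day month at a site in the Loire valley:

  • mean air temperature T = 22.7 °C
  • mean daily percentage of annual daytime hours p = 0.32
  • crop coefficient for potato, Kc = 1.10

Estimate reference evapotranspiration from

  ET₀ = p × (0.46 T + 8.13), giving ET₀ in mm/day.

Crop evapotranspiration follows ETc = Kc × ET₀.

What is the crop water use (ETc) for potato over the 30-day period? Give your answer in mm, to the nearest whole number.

ET₀ = 0.32 × (0.46 × 22.7 + 8.13) = 0.32 × 18.572 = 5.9430 mm/d
ETc = Kc × ET₀ = 1.10 × 5.9430 = 6.5373 mm/d
Over 30 days: 6.5373 × 30 = 196.119 mm

196 mm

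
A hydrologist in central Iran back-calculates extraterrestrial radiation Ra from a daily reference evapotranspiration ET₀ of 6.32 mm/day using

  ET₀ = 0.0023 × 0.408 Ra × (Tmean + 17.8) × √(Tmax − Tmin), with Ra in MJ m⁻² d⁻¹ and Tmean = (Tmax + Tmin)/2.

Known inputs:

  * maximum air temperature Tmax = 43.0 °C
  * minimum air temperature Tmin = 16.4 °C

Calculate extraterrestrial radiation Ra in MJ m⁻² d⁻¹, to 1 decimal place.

Tmean = (43.0+16.4)/2 = 29.70 °C; ΔT = 26.6
Ra = ET₀ / [0.0023 × 0.408 × (Tmean+17.8) × √ΔT]
   = 6.32 / (0.0023 × 0.408 × 47.50 × 5.1575) = 27.491 MJ m⁻² d⁻¹

27.5 MJ m⁻² d⁻¹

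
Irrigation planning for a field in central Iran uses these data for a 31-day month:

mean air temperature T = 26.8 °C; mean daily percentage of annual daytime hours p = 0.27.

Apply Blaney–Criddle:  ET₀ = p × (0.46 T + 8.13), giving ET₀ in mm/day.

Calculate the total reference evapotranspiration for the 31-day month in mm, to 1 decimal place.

ET₀ = 0.27 × (0.46 × 26.8 + 8.13) = 0.27 × 20.458 = 5.5237 mm/d
Monthly total = 5.5237 × 31 = 171.235 mm

171.2 mm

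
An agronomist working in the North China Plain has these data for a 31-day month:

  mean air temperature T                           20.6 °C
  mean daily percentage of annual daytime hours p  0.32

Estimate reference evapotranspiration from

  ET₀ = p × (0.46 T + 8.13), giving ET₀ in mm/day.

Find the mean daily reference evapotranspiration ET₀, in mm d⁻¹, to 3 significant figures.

ET₀ = 0.32 × (0.46 × 20.6 + 8.13) = 0.32 × 17.606 = 5.6339 mm/d

5.63 mm d⁻¹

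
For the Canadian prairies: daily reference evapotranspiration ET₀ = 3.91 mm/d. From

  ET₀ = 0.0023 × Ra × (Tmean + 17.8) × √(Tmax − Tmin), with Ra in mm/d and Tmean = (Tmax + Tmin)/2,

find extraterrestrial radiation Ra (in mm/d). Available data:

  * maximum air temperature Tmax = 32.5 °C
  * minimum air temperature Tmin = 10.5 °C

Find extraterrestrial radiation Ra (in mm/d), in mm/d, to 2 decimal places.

Tmean = 21.50 °C; √ΔT = 4.6904
Ra = ET₀ / [0.0023 × (Tmean+17.8) × √ΔT] = 3.91 / (0.0023 × 39.30 × 4.6904) = 9.222 mm/d

9.22 mm/d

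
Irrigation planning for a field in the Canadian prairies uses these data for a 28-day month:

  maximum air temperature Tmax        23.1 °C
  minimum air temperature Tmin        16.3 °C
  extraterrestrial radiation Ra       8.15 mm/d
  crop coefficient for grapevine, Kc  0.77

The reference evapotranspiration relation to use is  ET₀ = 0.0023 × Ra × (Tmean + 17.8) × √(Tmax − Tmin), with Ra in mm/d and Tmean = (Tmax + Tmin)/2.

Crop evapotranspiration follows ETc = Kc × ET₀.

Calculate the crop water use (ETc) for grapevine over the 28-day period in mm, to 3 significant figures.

39.5 mm

Tmean = (23.1 + 16.3)/2 = 19.70 °C
ET₀ = 0.0023 × 8.15 × (19.70 + 17.8) × √6.8 = 0.0023 × 8.15 × 37.50 × 2.6077 = 1.8331 mm/d
ETc = Kc × ET₀ = 0.77 × 1.8331 = 1.4115 mm/d
Over 28 days: 1.4115 × 28 = 39.522 mm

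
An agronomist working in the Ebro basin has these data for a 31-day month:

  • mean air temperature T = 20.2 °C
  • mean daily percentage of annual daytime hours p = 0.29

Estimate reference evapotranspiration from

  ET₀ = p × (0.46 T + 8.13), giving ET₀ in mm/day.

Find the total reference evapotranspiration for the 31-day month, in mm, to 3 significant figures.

157 mm

ET₀ = 0.29 × (0.46 × 20.2 + 8.13) = 0.29 × 17.422 = 5.0524 mm/d
Monthly total = 5.0524 × 31 = 156.624 mm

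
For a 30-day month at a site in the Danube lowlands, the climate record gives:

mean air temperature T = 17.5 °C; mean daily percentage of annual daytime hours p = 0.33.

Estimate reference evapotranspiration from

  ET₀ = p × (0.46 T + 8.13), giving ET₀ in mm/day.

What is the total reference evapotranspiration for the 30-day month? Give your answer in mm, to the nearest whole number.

160 mm

ET₀ = 0.33 × (0.46 × 17.5 + 8.13) = 0.33 × 16.180 = 5.3394 mm/d
Monthly total = 5.3394 × 30 = 160.182 mm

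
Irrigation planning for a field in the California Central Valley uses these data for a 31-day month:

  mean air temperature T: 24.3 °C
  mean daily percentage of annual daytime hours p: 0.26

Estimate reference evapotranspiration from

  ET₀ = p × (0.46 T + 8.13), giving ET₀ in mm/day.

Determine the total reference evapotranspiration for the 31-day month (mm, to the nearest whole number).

ET₀ = 0.26 × (0.46 × 24.3 + 8.13) = 0.26 × 19.308 = 5.0201 mm/d
Monthly total = 5.0201 × 31 = 155.623 mm

156 mm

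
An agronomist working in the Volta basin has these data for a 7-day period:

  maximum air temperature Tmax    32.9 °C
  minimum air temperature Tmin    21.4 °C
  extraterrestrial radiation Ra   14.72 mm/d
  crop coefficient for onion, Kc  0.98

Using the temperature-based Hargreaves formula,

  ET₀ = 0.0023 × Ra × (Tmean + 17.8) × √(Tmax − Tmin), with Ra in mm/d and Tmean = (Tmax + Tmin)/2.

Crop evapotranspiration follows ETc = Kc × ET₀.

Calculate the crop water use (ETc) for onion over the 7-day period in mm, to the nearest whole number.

Tmean = (32.9 + 21.4)/2 = 27.15 °C
ET₀ = 0.0023 × 14.72 × (27.15 + 17.8) × √11.5 = 0.0023 × 14.72 × 44.95 × 3.3912 = 5.1608 mm/d
ETc = Kc × ET₀ = 0.98 × 5.1608 = 5.0576 mm/d
Over 7 days: 5.0576 × 7 = 35.403 mm

35 mm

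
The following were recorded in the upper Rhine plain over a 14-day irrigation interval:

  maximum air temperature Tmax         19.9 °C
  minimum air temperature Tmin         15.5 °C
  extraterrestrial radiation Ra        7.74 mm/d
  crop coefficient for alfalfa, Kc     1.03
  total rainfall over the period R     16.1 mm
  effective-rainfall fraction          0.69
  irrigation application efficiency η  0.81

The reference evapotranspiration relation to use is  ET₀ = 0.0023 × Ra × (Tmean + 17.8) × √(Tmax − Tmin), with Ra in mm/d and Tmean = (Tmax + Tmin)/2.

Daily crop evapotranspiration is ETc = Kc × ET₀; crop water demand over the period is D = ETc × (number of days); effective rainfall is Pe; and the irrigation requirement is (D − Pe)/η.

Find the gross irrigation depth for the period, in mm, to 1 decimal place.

9.9 mm

Tmean = (19.9 + 15.5)/2 = 17.70 °C
ET₀ = 0.0023 × 7.74 × (17.70 + 17.8) × √4.4 = 0.0023 × 7.74 × 35.50 × 2.0976 = 1.3256 mm/d
ETc = Kc × ET₀ = 1.03 × 1.3256 = 1.3654 mm/d
Crop demand D = ETc × 14 d = 1.3654 × 14 = 19.116 mm
Pe = 0.69 × 16.1 = 11.109 mm
D − Pe = 19.116 − 11.109 = 8.007 mm
Gross irrigation = 8.007 / 0.81 = 9.885 mm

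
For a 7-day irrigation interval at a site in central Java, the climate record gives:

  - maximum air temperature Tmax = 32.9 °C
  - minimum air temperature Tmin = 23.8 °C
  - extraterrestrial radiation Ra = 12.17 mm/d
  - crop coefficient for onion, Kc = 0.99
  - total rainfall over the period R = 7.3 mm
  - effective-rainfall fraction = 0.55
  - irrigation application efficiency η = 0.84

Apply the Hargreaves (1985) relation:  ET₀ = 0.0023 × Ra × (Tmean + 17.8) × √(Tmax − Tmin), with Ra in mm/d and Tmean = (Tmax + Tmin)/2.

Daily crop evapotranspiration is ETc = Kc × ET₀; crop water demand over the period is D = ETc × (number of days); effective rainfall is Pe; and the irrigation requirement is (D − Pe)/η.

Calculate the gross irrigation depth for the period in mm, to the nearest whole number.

27 mm

Tmean = (32.9 + 23.8)/2 = 28.35 °C
ET₀ = 0.0023 × 12.17 × (28.35 + 17.8) × √9.1 = 0.0023 × 12.17 × 46.15 × 3.0166 = 3.8968 mm/d
ETc = Kc × ET₀ = 0.99 × 3.8968 = 3.8578 mm/d
Crop demand D = ETc × 7 d = 3.8578 × 7 = 27.005 mm
Pe = 0.55 × 7.3 = 4.015 mm
D − Pe = 27.005 − 4.015 = 22.990 mm
Gross irrigation = 22.990 / 0.84 = 27.369 mm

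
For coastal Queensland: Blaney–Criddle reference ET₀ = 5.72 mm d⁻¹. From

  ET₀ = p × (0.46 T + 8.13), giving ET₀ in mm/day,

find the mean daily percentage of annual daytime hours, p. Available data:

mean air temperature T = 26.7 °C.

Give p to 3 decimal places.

p = ET₀ / (0.46 T + 8.13) = 5.72 / (0.46 × 26.7 + 8.13) = 5.72 / 20.412 = 0.2802

0.280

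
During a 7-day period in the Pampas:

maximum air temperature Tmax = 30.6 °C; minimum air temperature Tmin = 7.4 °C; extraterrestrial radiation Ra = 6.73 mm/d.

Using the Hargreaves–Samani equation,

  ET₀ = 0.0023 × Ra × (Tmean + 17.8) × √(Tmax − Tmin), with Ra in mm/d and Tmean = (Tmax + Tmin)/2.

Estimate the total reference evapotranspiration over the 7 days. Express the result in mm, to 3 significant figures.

19.2 mm

Tmean = (30.6 + 7.4)/2 = 19.00 °C
ET₀ = 0.0023 × 6.73 × (19.00 + 17.8) × √23.2 = 0.0023 × 6.73 × 36.80 × 4.8166 = 2.7437 mm/d
Over 7 days: 2.7437 × 7 = 19.206 mm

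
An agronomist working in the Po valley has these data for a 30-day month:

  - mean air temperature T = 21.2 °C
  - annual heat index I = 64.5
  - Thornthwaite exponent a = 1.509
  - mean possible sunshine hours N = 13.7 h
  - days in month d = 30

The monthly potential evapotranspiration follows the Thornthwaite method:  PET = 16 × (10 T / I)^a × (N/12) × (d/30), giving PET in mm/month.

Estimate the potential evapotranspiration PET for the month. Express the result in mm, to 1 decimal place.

110.0 mm

10T/I = 10 × 21.2 / 64.5 = 3.2868
(10T/I)^a = 3.2868^1.509 = 6.0230
Uncorrected PET = 16 × 6.0230 = 96.368 mm
Correction = (N/12)(d/30) = (13.7/12)(30/30) = 1.1417
PET = 96.368 × 1.1417 = 110.023 mm/month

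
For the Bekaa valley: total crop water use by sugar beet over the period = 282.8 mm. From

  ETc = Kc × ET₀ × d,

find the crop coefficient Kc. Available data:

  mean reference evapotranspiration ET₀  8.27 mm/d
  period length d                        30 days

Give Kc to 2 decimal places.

ETc = Kc × ET₀ × d  ⇒  Kc = ETc / (ET₀ × d)
Kc = 282.8 / (8.27 × 30) = 282.8 / 248.10 = 1.1399

1.14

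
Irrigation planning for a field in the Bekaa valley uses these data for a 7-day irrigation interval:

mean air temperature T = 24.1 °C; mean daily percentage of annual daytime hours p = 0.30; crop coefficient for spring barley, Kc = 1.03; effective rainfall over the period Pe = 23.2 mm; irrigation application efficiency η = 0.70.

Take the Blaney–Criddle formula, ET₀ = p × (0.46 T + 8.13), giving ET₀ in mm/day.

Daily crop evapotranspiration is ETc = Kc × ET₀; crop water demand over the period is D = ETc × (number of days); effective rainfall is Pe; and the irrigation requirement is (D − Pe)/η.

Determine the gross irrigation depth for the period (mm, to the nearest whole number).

26 mm

ET₀ = 0.30 × (0.46 × 24.1 + 8.13) = 0.30 × 19.216 = 5.7648 mm/d
ETc = Kc × ET₀ = 1.03 × 5.7648 = 5.9377 mm/d
Crop demand D = ETc × 7 d = 5.9377 × 7 = 41.564 mm
D − Pe = 41.564 − 23.2 = 18.364 mm
Gross irrigation = 18.364 / 0.70 = 26.234 mm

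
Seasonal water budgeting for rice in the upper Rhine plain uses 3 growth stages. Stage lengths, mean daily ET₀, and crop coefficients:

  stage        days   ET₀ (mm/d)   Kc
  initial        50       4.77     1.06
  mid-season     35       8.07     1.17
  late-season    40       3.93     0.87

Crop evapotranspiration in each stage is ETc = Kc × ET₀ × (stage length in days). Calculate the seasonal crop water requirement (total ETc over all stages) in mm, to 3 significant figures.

720 mm

initial: 1.06 × 4.77 × 50 = 252.81 mm
mid-season: 1.17 × 8.07 × 35 = 330.47 mm
late-season: 0.87 × 3.93 × 40 = 136.76 mm
Seasonal total = 720.04 mm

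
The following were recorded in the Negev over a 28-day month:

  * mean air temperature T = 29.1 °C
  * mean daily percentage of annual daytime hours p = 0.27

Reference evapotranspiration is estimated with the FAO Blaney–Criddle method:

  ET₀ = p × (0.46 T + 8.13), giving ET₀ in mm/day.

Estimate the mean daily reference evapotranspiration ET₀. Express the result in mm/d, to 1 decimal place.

ET₀ = 0.27 × (0.46 × 29.1 + 8.13) = 0.27 × 21.516 = 5.8093 mm/d

5.8 mm/d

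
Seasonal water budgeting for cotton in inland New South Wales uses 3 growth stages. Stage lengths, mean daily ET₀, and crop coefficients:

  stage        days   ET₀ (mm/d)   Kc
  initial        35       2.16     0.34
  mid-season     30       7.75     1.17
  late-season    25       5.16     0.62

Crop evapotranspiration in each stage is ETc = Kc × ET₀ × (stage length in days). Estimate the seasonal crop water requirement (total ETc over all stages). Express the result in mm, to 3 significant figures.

378 mm

initial: 0.34 × 2.16 × 35 = 25.70 mm
mid-season: 1.17 × 7.75 × 30 = 272.03 mm
late-season: 0.62 × 5.16 × 25 = 79.98 mm
Seasonal total = 377.71 mm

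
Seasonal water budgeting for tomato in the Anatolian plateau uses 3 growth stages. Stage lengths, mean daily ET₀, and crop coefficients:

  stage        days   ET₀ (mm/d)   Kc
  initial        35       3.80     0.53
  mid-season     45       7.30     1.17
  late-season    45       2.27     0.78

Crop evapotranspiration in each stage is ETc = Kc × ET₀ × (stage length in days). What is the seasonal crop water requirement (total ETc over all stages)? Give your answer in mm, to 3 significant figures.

535 mm

initial: 0.53 × 3.80 × 35 = 70.49 mm
mid-season: 1.17 × 7.30 × 45 = 384.35 mm
late-season: 0.78 × 2.27 × 45 = 79.68 mm
Seasonal total = 534.52 mm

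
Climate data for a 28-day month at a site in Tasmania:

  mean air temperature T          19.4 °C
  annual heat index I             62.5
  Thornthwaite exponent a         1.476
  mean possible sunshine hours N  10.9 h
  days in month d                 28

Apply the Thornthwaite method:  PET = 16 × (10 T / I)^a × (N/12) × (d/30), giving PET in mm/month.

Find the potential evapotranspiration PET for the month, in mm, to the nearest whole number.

72 mm

10T/I = 10 × 19.4 / 62.5 = 3.1040
(10T/I)^a = 3.1040^1.476 = 5.3220
Uncorrected PET = 16 × 5.3220 = 85.152 mm
Correction = (N/12)(d/30) = (10.9/12)(28/30) = 0.8478
PET = 85.152 × 0.8478 = 72.192 mm/month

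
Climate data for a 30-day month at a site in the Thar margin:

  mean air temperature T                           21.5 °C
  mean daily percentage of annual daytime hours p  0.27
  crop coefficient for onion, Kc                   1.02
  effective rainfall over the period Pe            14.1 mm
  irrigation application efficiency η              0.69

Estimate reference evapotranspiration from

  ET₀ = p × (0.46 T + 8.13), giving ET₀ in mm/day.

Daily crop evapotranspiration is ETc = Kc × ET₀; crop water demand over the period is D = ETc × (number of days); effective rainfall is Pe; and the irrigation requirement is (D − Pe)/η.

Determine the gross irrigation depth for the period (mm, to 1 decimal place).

ET₀ = 0.27 × (0.46 × 21.5 + 8.13) = 0.27 × 18.020 = 4.8654 mm/d
ETc = Kc × ET₀ = 1.02 × 4.8654 = 4.9627 mm/d
Crop demand D = ETc × 30 d = 4.9627 × 30 = 148.881 mm
D − Pe = 148.881 − 14.1 = 134.781 mm
Gross irrigation = 134.781 / 0.69 = 195.335 mm

195.3 mm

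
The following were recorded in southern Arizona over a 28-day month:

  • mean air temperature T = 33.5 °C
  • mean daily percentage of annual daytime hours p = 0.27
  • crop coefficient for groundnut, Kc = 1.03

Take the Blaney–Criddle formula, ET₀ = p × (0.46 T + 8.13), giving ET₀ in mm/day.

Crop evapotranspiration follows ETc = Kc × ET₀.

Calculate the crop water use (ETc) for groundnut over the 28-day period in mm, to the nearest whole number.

ET₀ = 0.27 × (0.46 × 33.5 + 8.13) = 0.27 × 23.540 = 6.3558 mm/d
ETc = Kc × ET₀ = 1.03 × 6.3558 = 6.5465 mm/d
Over 28 days: 6.5465 × 28 = 183.302 mm

183 mm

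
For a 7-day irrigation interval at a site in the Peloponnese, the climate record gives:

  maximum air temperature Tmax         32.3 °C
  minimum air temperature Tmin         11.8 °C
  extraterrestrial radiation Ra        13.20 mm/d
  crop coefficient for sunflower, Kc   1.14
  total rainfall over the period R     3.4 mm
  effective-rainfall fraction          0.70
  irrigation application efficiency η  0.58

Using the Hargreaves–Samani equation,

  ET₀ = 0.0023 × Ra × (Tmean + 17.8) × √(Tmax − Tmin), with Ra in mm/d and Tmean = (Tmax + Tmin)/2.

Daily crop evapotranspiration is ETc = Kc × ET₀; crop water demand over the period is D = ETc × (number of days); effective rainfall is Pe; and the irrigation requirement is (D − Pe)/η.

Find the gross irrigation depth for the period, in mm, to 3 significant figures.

71.3 mm

Tmean = (32.3 + 11.8)/2 = 22.05 °C
ET₀ = 0.0023 × 13.20 × (22.05 + 17.8) × √20.5 = 0.0023 × 13.20 × 39.85 × 4.5277 = 5.4778 mm/d
ETc = Kc × ET₀ = 1.14 × 5.4778 = 6.2447 mm/d
Crop demand D = ETc × 7 d = 6.2447 × 7 = 43.713 mm
Pe = 0.70 × 3.4 = 2.380 mm
D − Pe = 43.713 − 2.380 = 41.333 mm
Gross irrigation = 41.333 / 0.58 = 71.264 mm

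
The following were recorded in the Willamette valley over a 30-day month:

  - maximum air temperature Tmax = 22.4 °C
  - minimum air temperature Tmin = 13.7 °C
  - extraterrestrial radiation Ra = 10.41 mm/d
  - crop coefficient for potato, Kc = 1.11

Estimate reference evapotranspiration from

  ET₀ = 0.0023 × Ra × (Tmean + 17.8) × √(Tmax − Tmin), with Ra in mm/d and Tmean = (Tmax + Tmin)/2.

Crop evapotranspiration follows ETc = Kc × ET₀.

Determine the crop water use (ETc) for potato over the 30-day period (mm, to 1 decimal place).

Tmean = (22.4 + 13.7)/2 = 18.05 °C
ET₀ = 0.0023 × 10.41 × (18.05 + 17.8) × √8.7 = 0.0023 × 10.41 × 35.85 × 2.9496 = 2.5318 mm/d
ETc = Kc × ET₀ = 1.11 × 2.5318 = 2.8103 mm/d
Over 30 days: 2.8103 × 30 = 84.309 mm

84.3 mm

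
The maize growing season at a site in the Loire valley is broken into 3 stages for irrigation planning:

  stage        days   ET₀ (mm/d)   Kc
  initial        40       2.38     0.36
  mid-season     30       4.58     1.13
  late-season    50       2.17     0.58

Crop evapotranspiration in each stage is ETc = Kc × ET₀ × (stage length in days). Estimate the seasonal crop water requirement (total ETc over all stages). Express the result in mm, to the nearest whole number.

252 mm

initial: 0.36 × 2.38 × 40 = 34.27 mm
mid-season: 1.13 × 4.58 × 30 = 155.26 mm
late-season: 0.58 × 2.17 × 50 = 62.93 mm
Seasonal total = 252.46 mm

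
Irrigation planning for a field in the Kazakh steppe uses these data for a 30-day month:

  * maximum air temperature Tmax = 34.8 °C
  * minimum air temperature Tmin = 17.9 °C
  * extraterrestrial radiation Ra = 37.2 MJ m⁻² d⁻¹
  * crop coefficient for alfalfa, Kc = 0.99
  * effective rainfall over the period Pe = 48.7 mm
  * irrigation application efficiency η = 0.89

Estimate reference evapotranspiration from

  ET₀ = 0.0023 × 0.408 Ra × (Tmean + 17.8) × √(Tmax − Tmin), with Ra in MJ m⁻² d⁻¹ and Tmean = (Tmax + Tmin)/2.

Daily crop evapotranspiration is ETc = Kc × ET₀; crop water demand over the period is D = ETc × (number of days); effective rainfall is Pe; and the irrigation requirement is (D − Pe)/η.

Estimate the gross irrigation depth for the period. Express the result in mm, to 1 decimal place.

156.7 mm

Tmean = (34.8 + 17.9)/2 = 26.35 °C
0.408 Ra = 0.408 × 37.2 = 15.1776 mm/d equivalent
ET₀ = 0.0023 × 15.1776 × (26.35 + 17.8) × √16.9 = 0.0023 × 15.1776 × 44.15 × 4.1110 = 6.3359 mm/d
ETc = Kc × ET₀ = 0.99 × 6.3359 = 6.2725 mm/d
Crop demand D = ETc × 30 d = 6.2725 × 30 = 188.175 mm
D − Pe = 188.175 − 48.7 = 139.475 mm
Gross irrigation = 139.475 / 0.89 = 156.713 mm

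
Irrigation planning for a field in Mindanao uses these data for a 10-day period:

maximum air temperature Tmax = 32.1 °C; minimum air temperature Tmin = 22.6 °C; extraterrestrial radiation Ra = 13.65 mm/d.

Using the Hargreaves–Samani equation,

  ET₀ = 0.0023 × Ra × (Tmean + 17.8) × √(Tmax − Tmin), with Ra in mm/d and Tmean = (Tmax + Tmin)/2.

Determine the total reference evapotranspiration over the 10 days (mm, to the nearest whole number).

44 mm

Tmean = (32.1 + 22.6)/2 = 27.35 °C
ET₀ = 0.0023 × 13.65 × (27.35 + 17.8) × √9.5 = 0.0023 × 13.65 × 45.15 × 3.0822 = 4.3690 mm/d
Over 10 days: 4.3690 × 10 = 43.690 mm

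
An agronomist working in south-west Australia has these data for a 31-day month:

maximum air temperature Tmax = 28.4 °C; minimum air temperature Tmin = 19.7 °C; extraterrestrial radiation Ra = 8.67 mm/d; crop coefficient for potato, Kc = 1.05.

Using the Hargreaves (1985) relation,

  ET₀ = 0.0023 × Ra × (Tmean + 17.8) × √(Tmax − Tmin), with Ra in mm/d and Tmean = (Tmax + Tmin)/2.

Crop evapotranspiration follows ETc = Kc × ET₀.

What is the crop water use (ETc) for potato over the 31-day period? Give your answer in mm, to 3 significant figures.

80.1 mm

Tmean = (28.4 + 19.7)/2 = 24.05 °C
ET₀ = 0.0023 × 8.67 × (24.05 + 17.8) × √8.7 = 0.0023 × 8.67 × 41.85 × 2.9496 = 2.4615 mm/d
ETc = Kc × ET₀ = 1.05 × 2.4615 = 2.5846 mm/d
Over 31 days: 2.5846 × 31 = 80.123 mm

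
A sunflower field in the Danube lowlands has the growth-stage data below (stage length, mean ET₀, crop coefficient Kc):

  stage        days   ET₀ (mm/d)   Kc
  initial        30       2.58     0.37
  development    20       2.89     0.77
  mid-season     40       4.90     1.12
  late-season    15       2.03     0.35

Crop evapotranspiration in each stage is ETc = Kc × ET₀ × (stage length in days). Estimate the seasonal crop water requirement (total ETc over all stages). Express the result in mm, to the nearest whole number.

initial: 0.37 × 2.58 × 30 = 28.64 mm
development: 0.77 × 2.89 × 20 = 44.51 mm
mid-season: 1.12 × 4.90 × 40 = 219.52 mm
late-season: 0.35 × 2.03 × 15 = 10.66 mm
Seasonal total = 303.33 mm

303 mm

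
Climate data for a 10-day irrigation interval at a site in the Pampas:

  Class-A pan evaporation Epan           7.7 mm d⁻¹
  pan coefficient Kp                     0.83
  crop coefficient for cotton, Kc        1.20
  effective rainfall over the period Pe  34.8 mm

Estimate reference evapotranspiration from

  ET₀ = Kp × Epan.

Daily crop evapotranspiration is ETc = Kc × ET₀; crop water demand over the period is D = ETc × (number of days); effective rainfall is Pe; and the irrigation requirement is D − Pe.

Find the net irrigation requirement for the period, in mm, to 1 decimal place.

ET₀ = 0.83 × 7.7 = 6.3910 mm/d
ETc = Kc × ET₀ = 1.20 × 6.3910 = 7.6692 mm/d
Crop demand D = ETc × 10 d = 7.6692 × 10 = 76.692 mm
D − Pe = 76.692 − 34.8 = 41.892 mm

41.9 mm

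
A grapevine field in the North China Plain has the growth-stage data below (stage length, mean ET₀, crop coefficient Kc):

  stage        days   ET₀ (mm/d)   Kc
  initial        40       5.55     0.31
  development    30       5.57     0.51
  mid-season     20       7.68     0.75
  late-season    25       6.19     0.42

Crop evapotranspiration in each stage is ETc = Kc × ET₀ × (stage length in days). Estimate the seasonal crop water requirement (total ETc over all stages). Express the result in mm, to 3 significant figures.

initial: 0.31 × 5.55 × 40 = 68.82 mm
development: 0.51 × 5.57 × 30 = 85.22 mm
mid-season: 0.75 × 7.68 × 20 = 115.20 mm
late-season: 0.42 × 6.19 × 25 = 65.00 mm
Seasonal total = 334.24 mm

334 mm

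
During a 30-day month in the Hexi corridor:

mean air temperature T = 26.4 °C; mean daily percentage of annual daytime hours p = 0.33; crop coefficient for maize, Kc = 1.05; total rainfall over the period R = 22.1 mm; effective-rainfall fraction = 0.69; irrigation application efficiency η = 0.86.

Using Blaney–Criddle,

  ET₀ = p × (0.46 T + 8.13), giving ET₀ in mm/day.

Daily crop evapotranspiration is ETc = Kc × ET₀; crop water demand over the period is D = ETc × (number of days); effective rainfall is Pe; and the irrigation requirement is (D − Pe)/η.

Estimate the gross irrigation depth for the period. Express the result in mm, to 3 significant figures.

ET₀ = 0.33 × (0.46 × 26.4 + 8.13) = 0.33 × 20.274 = 6.6904 mm/d
ETc = Kc × ET₀ = 1.05 × 6.6904 = 7.0249 mm/d
Crop demand D = ETc × 30 d = 7.0249 × 30 = 210.747 mm
Pe = 0.69 × 22.1 = 15.249 mm
D − Pe = 210.747 − 15.249 = 195.498 mm
Gross irrigation = 195.498 / 0.86 = 227.323 mm

227 mm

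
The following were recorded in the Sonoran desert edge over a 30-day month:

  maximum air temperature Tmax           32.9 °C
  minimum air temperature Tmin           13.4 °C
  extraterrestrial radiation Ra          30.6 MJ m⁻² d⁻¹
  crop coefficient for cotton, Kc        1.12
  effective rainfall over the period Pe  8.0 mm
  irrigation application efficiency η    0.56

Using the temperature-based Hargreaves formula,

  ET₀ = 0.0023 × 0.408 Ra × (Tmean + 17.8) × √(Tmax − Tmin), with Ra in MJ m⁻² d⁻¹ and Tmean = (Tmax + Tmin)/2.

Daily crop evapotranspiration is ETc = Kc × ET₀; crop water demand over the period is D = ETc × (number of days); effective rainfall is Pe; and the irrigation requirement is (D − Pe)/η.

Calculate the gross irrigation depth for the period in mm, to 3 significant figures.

297 mm

Tmean = (32.9 + 13.4)/2 = 23.15 °C
0.408 Ra = 0.408 × 30.6 = 12.4848 mm/d equivalent
ET₀ = 0.0023 × 12.4848 × (23.15 + 17.8) × √19.5 = 0.0023 × 12.4848 × 40.95 × 4.4159 = 5.1926 mm/d
ETc = Kc × ET₀ = 1.12 × 5.1926 = 5.8157 mm/d
Crop demand D = ETc × 30 d = 5.8157 × 30 = 174.471 mm
D − Pe = 174.471 − 8.0 = 166.471 mm
Gross irrigation = 166.471 / 0.56 = 297.270 mm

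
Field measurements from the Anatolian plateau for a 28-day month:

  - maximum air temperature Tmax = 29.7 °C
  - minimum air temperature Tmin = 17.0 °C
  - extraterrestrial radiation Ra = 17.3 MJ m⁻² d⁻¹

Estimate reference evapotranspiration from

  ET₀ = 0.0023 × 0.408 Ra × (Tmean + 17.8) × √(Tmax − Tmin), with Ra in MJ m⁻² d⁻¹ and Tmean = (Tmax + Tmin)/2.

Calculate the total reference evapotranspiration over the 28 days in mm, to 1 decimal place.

66.7 mm

Tmean = (29.7 + 17.0)/2 = 23.35 °C
0.408 Ra = 0.408 × 17.3 = 7.0584 mm/d equivalent
ET₀ = 0.0023 × 7.0584 × (23.35 + 17.8) × √12.7 = 0.0023 × 7.0584 × 41.15 × 3.5637 = 2.3807 mm/d
Over 28 days: 2.3807 × 28 = 66.660 mm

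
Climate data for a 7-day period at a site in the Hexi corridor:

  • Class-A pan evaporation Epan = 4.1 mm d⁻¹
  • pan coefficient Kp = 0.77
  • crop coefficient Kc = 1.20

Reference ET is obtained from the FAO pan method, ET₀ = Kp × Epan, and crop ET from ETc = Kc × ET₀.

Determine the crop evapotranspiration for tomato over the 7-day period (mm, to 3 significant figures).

ET₀ = 0.77 × 4.1 = 3.1570 mm/d
ETc = Kc × ET₀ = 1.20 × 3.1570 = 3.7884 mm/d
Over 7 days: 3.7884 × 7 = 26.519 mm

26.5 mm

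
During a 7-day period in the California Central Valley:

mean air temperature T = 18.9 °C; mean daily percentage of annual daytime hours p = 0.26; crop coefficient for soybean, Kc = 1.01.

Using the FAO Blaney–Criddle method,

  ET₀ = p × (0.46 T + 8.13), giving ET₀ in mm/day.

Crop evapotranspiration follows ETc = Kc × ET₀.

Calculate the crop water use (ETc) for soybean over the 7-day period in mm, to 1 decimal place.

30.9 mm

ET₀ = 0.26 × (0.46 × 18.9 + 8.13) = 0.26 × 16.824 = 4.3742 mm/d
ETc = Kc × ET₀ = 1.01 × 4.3742 = 4.4179 mm/d
Over 7 days: 4.4179 × 7 = 30.925 mm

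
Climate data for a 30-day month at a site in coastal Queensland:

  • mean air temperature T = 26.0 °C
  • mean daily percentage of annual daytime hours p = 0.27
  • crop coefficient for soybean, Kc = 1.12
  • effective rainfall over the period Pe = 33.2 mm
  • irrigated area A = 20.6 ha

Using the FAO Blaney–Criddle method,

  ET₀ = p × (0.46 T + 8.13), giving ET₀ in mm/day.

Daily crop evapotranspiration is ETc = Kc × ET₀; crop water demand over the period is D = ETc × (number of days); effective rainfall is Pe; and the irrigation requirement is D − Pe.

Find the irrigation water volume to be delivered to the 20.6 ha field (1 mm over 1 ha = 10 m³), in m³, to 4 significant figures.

30710 m³

ET₀ = 0.27 × (0.46 × 26.0 + 8.13) = 0.27 × 20.090 = 5.4243 mm/d
ETc = Kc × ET₀ = 1.12 × 5.4243 = 6.0752 mm/d
Crop demand D = ETc × 30 d = 6.0752 × 30 = 182.256 mm
D − Pe = 182.256 − 33.2 = 149.056 mm
Volume = 149.056 mm × 20.6 ha × 10 = 30705.5 m³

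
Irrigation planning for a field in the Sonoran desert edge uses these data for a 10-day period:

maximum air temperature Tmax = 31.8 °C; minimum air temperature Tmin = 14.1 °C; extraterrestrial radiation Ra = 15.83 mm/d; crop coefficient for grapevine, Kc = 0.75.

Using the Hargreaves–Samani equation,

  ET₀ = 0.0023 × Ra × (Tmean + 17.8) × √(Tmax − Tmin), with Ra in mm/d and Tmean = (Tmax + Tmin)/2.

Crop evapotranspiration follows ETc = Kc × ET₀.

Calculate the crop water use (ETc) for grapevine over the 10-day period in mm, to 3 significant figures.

Tmean = (31.8 + 14.1)/2 = 22.95 °C
ET₀ = 0.0023 × 15.83 × (22.95 + 17.8) × √17.7 = 0.0023 × 15.83 × 40.75 × 4.2071 = 6.2419 mm/d
ETc = Kc × ET₀ = 0.75 × 6.2419 = 4.6814 mm/d
Over 10 days: 4.6814 × 10 = 46.814 mm

46.8 mm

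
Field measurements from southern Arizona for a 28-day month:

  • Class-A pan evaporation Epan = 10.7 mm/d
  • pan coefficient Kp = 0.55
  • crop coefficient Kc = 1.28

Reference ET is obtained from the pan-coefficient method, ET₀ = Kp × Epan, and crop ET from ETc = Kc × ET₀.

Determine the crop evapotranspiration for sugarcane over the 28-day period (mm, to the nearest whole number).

211 mm

ET₀ = 0.55 × 10.7 = 5.8850 mm/d
ETc = Kc × ET₀ = 1.28 × 5.8850 = 7.5328 mm/d
Over 28 days: 7.5328 × 28 = 210.918 mm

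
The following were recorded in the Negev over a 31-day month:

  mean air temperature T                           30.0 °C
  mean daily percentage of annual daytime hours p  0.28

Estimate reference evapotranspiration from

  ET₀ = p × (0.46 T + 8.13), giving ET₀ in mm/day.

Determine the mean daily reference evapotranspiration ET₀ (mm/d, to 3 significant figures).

ET₀ = 0.28 × (0.46 × 30.0 + 8.13) = 0.28 × 21.930 = 6.1404 mm/d

6.14 mm/d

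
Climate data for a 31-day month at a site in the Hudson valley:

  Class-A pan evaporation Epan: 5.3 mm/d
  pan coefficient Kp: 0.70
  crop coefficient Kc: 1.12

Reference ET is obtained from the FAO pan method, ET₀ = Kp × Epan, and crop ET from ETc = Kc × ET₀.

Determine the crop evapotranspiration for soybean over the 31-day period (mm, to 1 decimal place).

128.8 mm

ET₀ = 0.70 × 5.3 = 3.7100 mm/d
ETc = Kc × ET₀ = 1.12 × 3.7100 = 4.1552 mm/d
Over 31 days: 4.1552 × 31 = 128.811 mm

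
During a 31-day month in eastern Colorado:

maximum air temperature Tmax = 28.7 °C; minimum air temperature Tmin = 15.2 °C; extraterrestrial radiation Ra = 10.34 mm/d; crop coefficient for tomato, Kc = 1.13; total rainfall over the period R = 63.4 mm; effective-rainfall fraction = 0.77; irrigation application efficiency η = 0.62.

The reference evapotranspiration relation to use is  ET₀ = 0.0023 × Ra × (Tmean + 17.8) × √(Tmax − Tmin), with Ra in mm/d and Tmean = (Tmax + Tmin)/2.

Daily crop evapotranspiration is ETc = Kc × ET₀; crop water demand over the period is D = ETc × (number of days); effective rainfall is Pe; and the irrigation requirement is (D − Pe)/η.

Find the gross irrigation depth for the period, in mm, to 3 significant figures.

Tmean = (28.7 + 15.2)/2 = 21.95 °C
ET₀ = 0.0023 × 10.34 × (21.95 + 17.8) × √13.5 = 0.0023 × 10.34 × 39.75 × 3.6742 = 3.4733 mm/d
ETc = Kc × ET₀ = 1.13 × 3.4733 = 3.9248 mm/d
Crop demand D = ETc × 31 d = 3.9248 × 31 = 121.669 mm
Pe = 0.77 × 63.4 = 48.818 mm
D − Pe = 121.669 − 48.818 = 72.851 mm
Gross irrigation = 72.851 / 0.62 = 117.502 mm

118 mm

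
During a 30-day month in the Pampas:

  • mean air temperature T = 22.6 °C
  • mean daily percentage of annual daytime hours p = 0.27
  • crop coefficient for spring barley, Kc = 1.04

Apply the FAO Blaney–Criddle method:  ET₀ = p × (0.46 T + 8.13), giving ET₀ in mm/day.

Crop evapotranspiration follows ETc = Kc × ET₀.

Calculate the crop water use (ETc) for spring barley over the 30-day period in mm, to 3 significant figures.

ET₀ = 0.27 × (0.46 × 22.6 + 8.13) = 0.27 × 18.526 = 5.0020 mm/d
ETc = Kc × ET₀ = 1.04 × 5.0020 = 5.2021 mm/d
Over 30 days: 5.2021 × 30 = 156.063 mm

156 mm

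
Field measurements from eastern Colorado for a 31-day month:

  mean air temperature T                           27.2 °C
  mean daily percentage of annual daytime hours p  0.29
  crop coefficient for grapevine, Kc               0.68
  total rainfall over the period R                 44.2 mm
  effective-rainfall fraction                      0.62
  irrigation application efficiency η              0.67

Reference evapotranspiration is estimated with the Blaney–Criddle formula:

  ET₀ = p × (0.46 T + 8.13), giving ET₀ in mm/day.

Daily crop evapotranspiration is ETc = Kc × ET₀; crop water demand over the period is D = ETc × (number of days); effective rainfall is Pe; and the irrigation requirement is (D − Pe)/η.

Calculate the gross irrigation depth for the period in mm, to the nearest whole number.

ET₀ = 0.29 × (0.46 × 27.2 + 8.13) = 0.29 × 20.642 = 5.9862 mm/d
ETc = Kc × ET₀ = 0.68 × 5.9862 = 4.0706 mm/d
Crop demand D = ETc × 31 d = 4.0706 × 31 = 126.189 mm
Pe = 0.62 × 44.2 = 27.404 mm
D − Pe = 126.189 − 27.404 = 98.785 mm
Gross irrigation = 98.785 / 0.67 = 147.440 mm

147 mm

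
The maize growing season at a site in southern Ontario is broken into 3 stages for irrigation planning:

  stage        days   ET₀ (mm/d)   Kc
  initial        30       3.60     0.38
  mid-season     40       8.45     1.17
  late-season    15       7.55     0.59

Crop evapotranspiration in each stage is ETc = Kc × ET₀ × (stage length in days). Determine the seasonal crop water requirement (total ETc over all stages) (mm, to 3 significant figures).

initial: 0.38 × 3.60 × 30 = 41.04 mm
mid-season: 1.17 × 8.45 × 40 = 395.46 mm
late-season: 0.59 × 7.55 × 15 = 66.82 mm
Seasonal total = 503.32 mm

503 mm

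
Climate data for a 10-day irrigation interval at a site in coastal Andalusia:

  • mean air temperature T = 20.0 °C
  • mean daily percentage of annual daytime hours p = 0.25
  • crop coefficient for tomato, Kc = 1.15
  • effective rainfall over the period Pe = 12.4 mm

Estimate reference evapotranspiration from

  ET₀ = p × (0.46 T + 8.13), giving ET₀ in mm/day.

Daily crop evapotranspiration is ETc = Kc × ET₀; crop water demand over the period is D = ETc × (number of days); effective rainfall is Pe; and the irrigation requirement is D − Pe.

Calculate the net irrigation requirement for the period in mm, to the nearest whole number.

ET₀ = 0.25 × (0.46 × 20.0 + 8.13) = 0.25 × 17.330 = 4.3325 mm/d
ETc = Kc × ET₀ = 1.15 × 4.3325 = 4.9824 mm/d
Crop demand D = ETc × 10 d = 4.9824 × 10 = 49.824 mm
D − Pe = 49.824 − 12.4 = 37.424 mm

37 mm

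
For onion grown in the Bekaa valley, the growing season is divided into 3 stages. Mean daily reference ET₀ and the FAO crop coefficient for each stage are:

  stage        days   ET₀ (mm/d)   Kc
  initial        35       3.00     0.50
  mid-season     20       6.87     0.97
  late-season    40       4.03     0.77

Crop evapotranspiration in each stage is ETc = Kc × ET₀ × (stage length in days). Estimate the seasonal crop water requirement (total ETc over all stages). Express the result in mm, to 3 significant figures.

310 mm

initial: 0.50 × 3.00 × 35 = 52.50 mm
mid-season: 0.97 × 6.87 × 20 = 133.28 mm
late-season: 0.77 × 4.03 × 40 = 124.12 mm
Seasonal total = 309.90 mm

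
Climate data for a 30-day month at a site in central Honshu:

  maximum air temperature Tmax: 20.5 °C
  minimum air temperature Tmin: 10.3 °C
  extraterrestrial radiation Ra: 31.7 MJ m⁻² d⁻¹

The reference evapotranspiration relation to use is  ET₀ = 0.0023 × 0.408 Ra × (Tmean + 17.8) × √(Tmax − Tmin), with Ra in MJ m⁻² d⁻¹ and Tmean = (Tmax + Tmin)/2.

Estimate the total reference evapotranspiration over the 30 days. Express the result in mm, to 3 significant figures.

Tmean = (20.5 + 10.3)/2 = 15.40 °C
0.408 Ra = 0.408 × 31.7 = 12.9336 mm/d equivalent
ET₀ = 0.0023 × 12.9336 × (15.40 + 17.8) × √10.2 = 0.0023 × 12.9336 × 33.20 × 3.1937 = 3.1541 mm/d
Over 30 days: 3.1541 × 30 = 94.623 mm

94.6 mm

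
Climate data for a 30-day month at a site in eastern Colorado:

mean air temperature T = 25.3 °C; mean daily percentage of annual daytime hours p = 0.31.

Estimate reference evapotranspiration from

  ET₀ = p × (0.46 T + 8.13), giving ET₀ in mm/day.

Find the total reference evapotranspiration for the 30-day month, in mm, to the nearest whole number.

ET₀ = 0.31 × (0.46 × 25.3 + 8.13) = 0.31 × 19.768 = 6.1281 mm/d
Monthly total = 6.1281 × 30 = 183.843 mm

184 mm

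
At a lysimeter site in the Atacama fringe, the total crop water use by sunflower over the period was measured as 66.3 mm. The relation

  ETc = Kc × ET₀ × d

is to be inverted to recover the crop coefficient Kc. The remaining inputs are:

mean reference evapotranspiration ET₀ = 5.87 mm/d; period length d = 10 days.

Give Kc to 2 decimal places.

1.13

ETc = Kc × ET₀ × d  ⇒  Kc = ETc / (ET₀ × d)
Kc = 66.3 / (5.87 × 10) = 66.3 / 58.70 = 1.1295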